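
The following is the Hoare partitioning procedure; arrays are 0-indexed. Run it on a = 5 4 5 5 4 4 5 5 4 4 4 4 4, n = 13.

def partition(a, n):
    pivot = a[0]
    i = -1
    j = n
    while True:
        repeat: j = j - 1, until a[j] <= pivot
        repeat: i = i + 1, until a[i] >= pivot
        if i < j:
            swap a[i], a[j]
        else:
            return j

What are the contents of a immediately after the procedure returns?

4 4 4 4 4 4 4 4 5 5 5 5 5

pivot = a[0] = 5; i = -1, j = 13
j→12 (a[12]=4≤5), i→0 (a[0]=5≥5); i<j, swap → 4 4 5 5 4 4 5 5 4 4 4 4 5
j→11 (a[11]=4≤5), i→2 (a[2]=5≥5); i<j, swap → 4 4 4 5 4 4 5 5 4 4 4 5 5
j→10 (a[10]=4≤5), i→3 (a[3]=5≥5); i<j, swap → 4 4 4 4 4 4 5 5 4 4 5 5 5
j→9 (a[9]=4≤5), i→6 (a[6]=5≥5); i<j, swap → 4 4 4 4 4 4 4 5 4 5 5 5 5
j→8 (a[8]=4≤5), i→7 (a[7]=5≥5); i<j, swap → 4 4 4 4 4 4 4 4 5 5 5 5 5
j→7, i→8; i≥j, return j=7. a = 4 4 4 4 4 4 4 4 5 5 5 5 5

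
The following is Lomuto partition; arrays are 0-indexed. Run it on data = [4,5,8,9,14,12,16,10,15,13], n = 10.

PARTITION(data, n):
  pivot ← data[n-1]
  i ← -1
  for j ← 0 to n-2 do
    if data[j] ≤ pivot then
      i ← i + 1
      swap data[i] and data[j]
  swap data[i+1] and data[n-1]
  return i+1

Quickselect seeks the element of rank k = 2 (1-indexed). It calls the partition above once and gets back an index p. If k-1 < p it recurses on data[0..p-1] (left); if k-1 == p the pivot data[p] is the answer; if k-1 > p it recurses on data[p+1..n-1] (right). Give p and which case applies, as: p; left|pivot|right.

pivot = data[9] = 13; i = -1
j=0: data[0]=4 ≤ 13 → i=0, swap data[0],data[0] (no change) → [4,5,8,9,14,12,16,10,15,13]
j=1: data[1]=5 ≤ 13 → i=1, swap data[1],data[1] (no change) → [4,5,8,9,14,12,16,10,15,13]
j=2: data[2]=8 ≤ 13 → i=2, swap data[2],data[2] (no change) → [4,5,8,9,14,12,16,10,15,13]
j=3: data[3]=9 ≤ 13 → i=3, swap data[3],data[3] (no change) → [4,5,8,9,14,12,16,10,15,13]
j=4: data[4]=14 > 13 → no swap
j=5: data[5]=12 ≤ 13 → i=4, swap data[4],data[5] → [4,5,8,9,12,14,16,10,15,13]
j=6: data[6]=16 > 13 → no swap
j=7: data[7]=10 ≤ 13 → i=5, swap data[5],data[7] → [4,5,8,9,12,10,16,14,15,13]
j=8: data[8]=15 > 13 → no swap
final swap data[6],data[9] → [4,5,8,9,12,10,13,14,15,16]; return 6
p = 6; k-1 = 1 < 6 ⇒ left

6; left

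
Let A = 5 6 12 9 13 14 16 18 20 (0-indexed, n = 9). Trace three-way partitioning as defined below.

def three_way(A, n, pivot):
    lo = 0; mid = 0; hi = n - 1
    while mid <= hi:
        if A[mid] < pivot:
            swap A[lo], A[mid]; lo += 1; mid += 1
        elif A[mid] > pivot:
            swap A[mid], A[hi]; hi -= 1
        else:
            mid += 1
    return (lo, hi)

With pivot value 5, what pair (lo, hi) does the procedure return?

lo=0 mid=0 hi=8
5=5: mid=1
6>5: swap(1,8), hi=7 ⇒ 5 20 12 9 13 14 16 18 6
20>5: swap(1,7), hi=6 ⇒ 5 18 12 9 13 14 16 20 6
18>5: swap(1,6), hi=5 ⇒ 5 16 12 9 13 14 18 20 6
16>5: swap(1,5), hi=4 ⇒ 5 14 12 9 13 16 18 20 6
14>5: swap(1,4), hi=3 ⇒ 5 13 12 9 14 16 18 20 6
13>5: swap(1,3), hi=2 ⇒ 5 9 12 13 14 16 18 20 6
9>5: swap(1,2), hi=1 ⇒ 5 12 9 13 14 16 18 20 6
12>5: swap(1,1), hi=0 ⇒ 5 12 9 13 14 16 18 20 6
done. lo=0 hi=0; A=5 12 9 13 14 16 18 20 6

(0, 0)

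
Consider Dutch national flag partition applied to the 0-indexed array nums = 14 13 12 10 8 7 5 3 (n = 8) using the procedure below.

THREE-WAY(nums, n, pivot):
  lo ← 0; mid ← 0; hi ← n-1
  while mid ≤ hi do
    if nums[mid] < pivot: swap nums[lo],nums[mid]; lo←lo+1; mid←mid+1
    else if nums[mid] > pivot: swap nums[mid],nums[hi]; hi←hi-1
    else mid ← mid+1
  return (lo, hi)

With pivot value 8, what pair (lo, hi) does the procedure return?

pivot = 8; lo=0, mid=0, hi=7
nums[mid]=14>8: swap nums[0],nums[7]; hi=6 → 3 13 12 10 8 7 5 14
nums[mid]=3<8: swap nums[0],nums[0]; lo=1,mid=1 → 3 13 12 10 8 7 5 14
nums[mid]=13>8: swap nums[1],nums[6]; hi=5 → 3 5 12 10 8 7 13 14
nums[mid]=5<8: swap nums[1],nums[1]; lo=2,mid=2 → 3 5 12 10 8 7 13 14
nums[mid]=12>8: swap nums[2],nums[5]; hi=4 → 3 5 7 10 8 12 13 14
nums[mid]=7<8: swap nums[2],nums[2]; lo=3,mid=3 → 3 5 7 10 8 12 13 14
nums[mid]=10>8: swap nums[3],nums[4]; hi=3 → 3 5 7 8 10 12 13 14
nums[mid]=8=8: mid=4
end: lo=3, hi=3; nums = 3 5 7 8 10 12 13 14

(3, 3)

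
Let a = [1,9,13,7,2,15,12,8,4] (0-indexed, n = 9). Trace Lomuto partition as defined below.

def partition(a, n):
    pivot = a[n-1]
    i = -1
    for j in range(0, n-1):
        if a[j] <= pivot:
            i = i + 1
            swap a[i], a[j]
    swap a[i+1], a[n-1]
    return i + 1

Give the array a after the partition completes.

[1,2,4,7,9,15,12,8,13]

pivot = a[8] = 4; i = -1
j=0: a[0]=1 ≤ 4 → i=0, swap a[0],a[0] (no change) → [1,9,13,7,2,15,12,8,4]
j=1: a[1]=9 > 4 → no swap
j=2: a[2]=13 > 4 → no swap
j=3: a[3]=7 > 4 → no swap
j=4: a[4]=2 ≤ 4 → i=1, swap a[1],a[4] → [1,2,13,7,9,15,12,8,4]
j=5: a[5]=15 > 4 → no swap
j=6: a[6]=12 > 4 → no swap
j=7: a[7]=8 > 4 → no swap
final swap a[2],a[8] → [1,2,4,7,9,15,12,8,13]; return 2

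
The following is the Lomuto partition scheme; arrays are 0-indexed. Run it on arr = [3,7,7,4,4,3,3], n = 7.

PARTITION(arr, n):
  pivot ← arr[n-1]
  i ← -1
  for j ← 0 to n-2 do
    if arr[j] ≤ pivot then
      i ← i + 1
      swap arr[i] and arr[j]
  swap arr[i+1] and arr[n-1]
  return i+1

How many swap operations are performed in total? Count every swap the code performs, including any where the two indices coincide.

pivot = arr[6] = 3; i = -1
j=0: arr[0]=3 ≤ 3 → i=0, swap arr[0],arr[0] (no change) → [3,7,7,4,4,3,3]
j=1: arr[1]=7 > 3 → no swap
j=2: arr[2]=7 > 3 → no swap
j=3: arr[3]=4 > 3 → no swap
j=4: arr[4]=4 > 3 → no swap
j=5: arr[5]=3 ≤ 3 → i=1, swap arr[1],arr[5] → [3,3,7,4,4,7,3]
final swap arr[2],arr[6] → [3,3,3,4,4,7,7]; return 2

3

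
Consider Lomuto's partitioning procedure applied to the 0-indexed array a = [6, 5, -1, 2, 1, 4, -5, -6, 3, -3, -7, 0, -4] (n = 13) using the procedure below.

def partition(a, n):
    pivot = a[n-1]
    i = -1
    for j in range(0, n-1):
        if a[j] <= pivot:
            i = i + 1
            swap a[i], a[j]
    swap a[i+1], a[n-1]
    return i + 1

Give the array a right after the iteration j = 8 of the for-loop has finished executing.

pivot = a[12] = -4; i = -1
j=0: a[0]=6 > -4 → no swap
j=1: a[1]=5 > -4 → no swap
j=2: a[2]=-1 > -4 → no swap
j=3: a[3]=2 > -4 → no swap
j=4: a[4]=1 > -4 → no swap
j=5: a[5]=4 > -4 → no swap
j=6: a[6]=-5 ≤ -4 → i=0, swap a[0],a[6] → [-5, 5, -1, 2, 1, 4, 6, -6, 3, -3, -7, 0, -4]
j=7: a[7]=-6 ≤ -4 → i=1, swap a[1],a[7] → [-5, -6, -1, 2, 1, 4, 6, 5, 3, -3, -7, 0, -4]
j=8: a[8]=3 > -4 → no swap
(after j=8) a = [-5, -6, -1, 2, 1, 4, 6, 5, 3, -3, -7, 0, -4]

[-5, -6, -1, 2, 1, 4, 6, 5, 3, -3, -7, 0, -4]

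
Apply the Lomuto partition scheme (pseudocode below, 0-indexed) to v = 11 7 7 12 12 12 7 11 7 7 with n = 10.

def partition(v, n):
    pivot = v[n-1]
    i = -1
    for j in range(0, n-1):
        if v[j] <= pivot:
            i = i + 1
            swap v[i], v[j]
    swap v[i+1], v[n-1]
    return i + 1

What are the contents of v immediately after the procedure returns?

7 7 7 7 7 12 11 11 12 12

pivot=7, i=-1
j=0: 11>7, skip
j=1: 7≤7, i=0, swap(0,1) ⇒ 7 11 7 12 12 12 7 11 7 7
j=2: 7≤7, i=1, swap(1,2) ⇒ 7 7 11 12 12 12 7 11 7 7
j=3: 12>7, skip
j=4: 12>7, skip
j=5: 12>7, skip
j=6: 7≤7, i=2, swap(2,6) ⇒ 7 7 7 12 12 12 11 11 7 7
j=7: 11>7, skip
j=8: 7≤7, i=3, swap(3,8) ⇒ 7 7 7 7 12 12 11 11 12 7
swap(4,9) ⇒ 7 7 7 7 7 12 11 11 12 12; return 4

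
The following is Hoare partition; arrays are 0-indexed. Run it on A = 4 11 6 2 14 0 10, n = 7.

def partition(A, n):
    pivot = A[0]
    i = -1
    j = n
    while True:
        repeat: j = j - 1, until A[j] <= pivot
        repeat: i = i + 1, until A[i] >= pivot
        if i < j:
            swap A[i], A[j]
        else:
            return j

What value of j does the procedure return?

1

pivot=4
j stops at 5 (0), i stops at 0 (4); swap ⇒ 0 11 6 2 14 4 10
j stops at 3 (2), i stops at 1 (11); swap ⇒ 0 2 6 11 14 4 10
j stops at 1, i stops at 2; i≥j ⇒ return 1. A=0 2 6 11 14 4 10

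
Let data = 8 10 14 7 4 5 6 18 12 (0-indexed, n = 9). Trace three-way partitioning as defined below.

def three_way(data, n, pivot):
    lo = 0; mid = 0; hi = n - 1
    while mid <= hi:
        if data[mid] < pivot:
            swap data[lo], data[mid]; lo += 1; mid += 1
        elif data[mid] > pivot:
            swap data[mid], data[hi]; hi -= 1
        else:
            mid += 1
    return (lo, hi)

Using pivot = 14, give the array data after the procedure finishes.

8 10 7 4 5 6 12 14 18

lo=0 mid=0 hi=8
8<14: swap(0,0), lo=1 mid=1 ⇒ 8 10 14 7 4 5 6 18 12
10<14: swap(1,1), lo=2 mid=2 ⇒ 8 10 14 7 4 5 6 18 12
14=14: mid=3
7<14: swap(2,3), lo=3 mid=4 ⇒ 8 10 7 14 4 5 6 18 12
4<14: swap(3,4), lo=4 mid=5 ⇒ 8 10 7 4 14 5 6 18 12
5<14: swap(4,5), lo=5 mid=6 ⇒ 8 10 7 4 5 14 6 18 12
6<14: swap(5,6), lo=6 mid=7 ⇒ 8 10 7 4 5 6 14 18 12
18>14: swap(7,8), hi=7 ⇒ 8 10 7 4 5 6 14 12 18
12<14: swap(6,7), lo=7 mid=8 ⇒ 8 10 7 4 5 6 12 14 18
done. lo=7 hi=7; data=8 10 7 4 5 6 12 14 18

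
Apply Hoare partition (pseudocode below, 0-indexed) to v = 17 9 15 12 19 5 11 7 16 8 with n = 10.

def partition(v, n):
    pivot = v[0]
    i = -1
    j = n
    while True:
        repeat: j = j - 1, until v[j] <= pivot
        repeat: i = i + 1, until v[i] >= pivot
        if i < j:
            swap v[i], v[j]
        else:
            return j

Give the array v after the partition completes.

8 9 15 12 16 5 11 7 19 17

pivot=17
j stops at 9 (8), i stops at 0 (17); swap ⇒ 8 9 15 12 19 5 11 7 16 17
j stops at 8 (16), i stops at 4 (19); swap ⇒ 8 9 15 12 16 5 11 7 19 17
j stops at 7, i stops at 8; i≥j ⇒ return 7. v=8 9 15 12 16 5 11 7 19 17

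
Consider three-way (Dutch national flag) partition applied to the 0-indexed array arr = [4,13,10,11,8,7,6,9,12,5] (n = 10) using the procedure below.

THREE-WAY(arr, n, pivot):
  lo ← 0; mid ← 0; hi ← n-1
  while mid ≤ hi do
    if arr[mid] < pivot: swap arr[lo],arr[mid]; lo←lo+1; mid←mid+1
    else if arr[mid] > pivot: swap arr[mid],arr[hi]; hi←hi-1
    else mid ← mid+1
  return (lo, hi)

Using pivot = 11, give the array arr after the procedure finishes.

[4,5,10,8,7,6,9,11,12,13]

pivot = 11; lo=0, mid=0, hi=9
arr[mid]=4<11: swap arr[0],arr[0]; lo=1,mid=1 → [4,13,10,11,8,7,6,9,12,5]
arr[mid]=13>11: swap arr[1],arr[9]; hi=8 → [4,5,10,11,8,7,6,9,12,13]
arr[mid]=5<11: swap arr[1],arr[1]; lo=2,mid=2 → [4,5,10,11,8,7,6,9,12,13]
arr[mid]=10<11: swap arr[2],arr[2]; lo=3,mid=3 → [4,5,10,11,8,7,6,9,12,13]
arr[mid]=11=11: mid=4
arr[mid]=8<11: swap arr[3],arr[4]; lo=4,mid=5 → [4,5,10,8,11,7,6,9,12,13]
arr[mid]=7<11: swap arr[4],arr[5]; lo=5,mid=6 → [4,5,10,8,7,11,6,9,12,13]
arr[mid]=6<11: swap arr[5],arr[6]; lo=6,mid=7 → [4,5,10,8,7,6,11,9,12,13]
arr[mid]=9<11: swap arr[6],arr[7]; lo=7,mid=8 → [4,5,10,8,7,6,9,11,12,13]
arr[mid]=12>11: swap arr[8],arr[8]; hi=7 → [4,5,10,8,7,6,9,11,12,13]
end: lo=7, hi=7; arr = [4,5,10,8,7,6,9,11,12,13]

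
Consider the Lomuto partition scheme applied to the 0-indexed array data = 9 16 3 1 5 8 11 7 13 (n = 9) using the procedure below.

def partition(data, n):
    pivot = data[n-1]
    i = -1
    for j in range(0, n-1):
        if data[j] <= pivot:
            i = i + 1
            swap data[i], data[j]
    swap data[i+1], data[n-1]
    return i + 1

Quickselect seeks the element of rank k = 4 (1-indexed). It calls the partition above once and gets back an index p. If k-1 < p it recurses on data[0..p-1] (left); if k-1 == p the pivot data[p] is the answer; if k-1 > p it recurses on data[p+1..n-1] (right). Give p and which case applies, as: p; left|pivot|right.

7; left

pivot = data[8] = 13; i = -1
j=0: data[0]=9 ≤ 13 → i=0, swap data[0],data[0] (no change) → 9 16 3 1 5 8 11 7 13
j=1: data[1]=16 > 13 → no swap
j=2: data[2]=3 ≤ 13 → i=1, swap data[1],data[2] → 9 3 16 1 5 8 11 7 13
j=3: data[3]=1 ≤ 13 → i=2, swap data[2],data[3] → 9 3 1 16 5 8 11 7 13
j=4: data[4]=5 ≤ 13 → i=3, swap data[3],data[4] → 9 3 1 5 16 8 11 7 13
j=5: data[5]=8 ≤ 13 → i=4, swap data[4],data[5] → 9 3 1 5 8 16 11 7 13
j=6: data[6]=11 ≤ 13 → i=5, swap data[5],data[6] → 9 3 1 5 8 11 16 7 13
j=7: data[7]=7 ≤ 13 → i=6, swap data[6],data[7] → 9 3 1 5 8 11 7 16 13
final swap data[7],data[8] → 9 3 1 5 8 11 7 13 16; return 7
p = 7; k-1 = 3 < 7 ⇒ left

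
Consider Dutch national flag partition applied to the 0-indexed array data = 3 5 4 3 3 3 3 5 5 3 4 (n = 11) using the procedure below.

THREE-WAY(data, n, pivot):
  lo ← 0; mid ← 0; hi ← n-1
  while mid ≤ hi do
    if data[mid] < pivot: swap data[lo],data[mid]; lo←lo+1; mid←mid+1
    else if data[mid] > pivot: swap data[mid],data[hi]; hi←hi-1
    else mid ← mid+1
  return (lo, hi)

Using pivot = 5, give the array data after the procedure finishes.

lo=0 mid=0 hi=10
3<5: swap(0,0), lo=1 mid=1 ⇒ 3 5 4 3 3 3 3 5 5 3 4
5=5: mid=2
4<5: swap(1,2), lo=2 mid=3 ⇒ 3 4 5 3 3 3 3 5 5 3 4
3<5: swap(2,3), lo=3 mid=4 ⇒ 3 4 3 5 3 3 3 5 5 3 4
3<5: swap(3,4), lo=4 mid=5 ⇒ 3 4 3 3 5 3 3 5 5 3 4
3<5: swap(4,5), lo=5 mid=6 ⇒ 3 4 3 3 3 5 3 5 5 3 4
3<5: swap(5,6), lo=6 mid=7 ⇒ 3 4 3 3 3 3 5 5 5 3 4
5=5: mid=8
5=5: mid=9
3<5: swap(6,9), lo=7 mid=10 ⇒ 3 4 3 3 3 3 3 5 5 5 4
4<5: swap(7,10), lo=8 mid=11 ⇒ 3 4 3 3 3 3 3 4 5 5 5
done. lo=8 hi=10; data=3 4 3 3 3 3 3 4 5 5 5

3 4 3 3 3 3 3 4 5 5 5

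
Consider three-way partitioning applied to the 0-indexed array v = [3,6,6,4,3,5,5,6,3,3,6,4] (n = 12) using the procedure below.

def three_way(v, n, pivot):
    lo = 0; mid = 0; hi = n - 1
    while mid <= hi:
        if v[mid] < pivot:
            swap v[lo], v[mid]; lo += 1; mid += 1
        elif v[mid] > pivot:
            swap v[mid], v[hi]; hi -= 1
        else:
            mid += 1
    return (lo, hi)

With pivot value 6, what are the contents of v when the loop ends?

lo=0 mid=0 hi=11
3<6: swap(0,0), lo=1 mid=1 ⇒ [3,6,6,4,3,5,5,6,3,3,6,4]
6=6: mid=2
6=6: mid=3
4<6: swap(1,3), lo=2 mid=4 ⇒ [3,4,6,6,3,5,5,6,3,3,6,4]
3<6: swap(2,4), lo=3 mid=5 ⇒ [3,4,3,6,6,5,5,6,3,3,6,4]
5<6: swap(3,5), lo=4 mid=6 ⇒ [3,4,3,5,6,6,5,6,3,3,6,4]
5<6: swap(4,6), lo=5 mid=7 ⇒ [3,4,3,5,5,6,6,6,3,3,6,4]
6=6: mid=8
3<6: swap(5,8), lo=6 mid=9 ⇒ [3,4,3,5,5,3,6,6,6,3,6,4]
3<6: swap(6,9), lo=7 mid=10 ⇒ [3,4,3,5,5,3,3,6,6,6,6,4]
6=6: mid=11
4<6: swap(7,11), lo=8 mid=12 ⇒ [3,4,3,5,5,3,3,4,6,6,6,6]
done. lo=8 hi=11; v=[3,4,3,5,5,3,3,4,6,6,6,6]

[3,4,3,5,5,3,3,4,6,6,6,6]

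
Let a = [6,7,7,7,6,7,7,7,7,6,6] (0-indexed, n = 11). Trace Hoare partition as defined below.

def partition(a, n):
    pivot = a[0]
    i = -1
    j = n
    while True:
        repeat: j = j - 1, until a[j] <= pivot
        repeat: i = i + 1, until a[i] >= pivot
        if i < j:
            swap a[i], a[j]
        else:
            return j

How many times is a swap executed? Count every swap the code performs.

3

pivot=6
j stops at 10 (6), i stops at 0 (6); swap ⇒ [6,7,7,7,6,7,7,7,7,6,6]
j stops at 9 (6), i stops at 1 (7); swap ⇒ [6,6,7,7,6,7,7,7,7,7,6]
j stops at 4 (6), i stops at 2 (7); swap ⇒ [6,6,6,7,7,7,7,7,7,7,6]
j stops at 2, i stops at 3; i≥j ⇒ return 2. a=[6,6,6,7,7,7,7,7,7,7,6]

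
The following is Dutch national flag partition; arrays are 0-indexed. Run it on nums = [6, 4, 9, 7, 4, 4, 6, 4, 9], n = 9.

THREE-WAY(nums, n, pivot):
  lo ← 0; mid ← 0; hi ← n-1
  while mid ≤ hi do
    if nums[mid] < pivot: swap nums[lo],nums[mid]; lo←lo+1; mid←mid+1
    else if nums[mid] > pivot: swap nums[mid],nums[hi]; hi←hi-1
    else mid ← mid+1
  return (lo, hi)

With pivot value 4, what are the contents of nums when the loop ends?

pivot = 4; lo=0, mid=0, hi=8
nums[mid]=6>4: swap nums[0],nums[8]; hi=7 → [9, 4, 9, 7, 4, 4, 6, 4, 6]
nums[mid]=9>4: swap nums[0],nums[7]; hi=6 → [4, 4, 9, 7, 4, 4, 6, 9, 6]
nums[mid]=4=4: mid=1
nums[mid]=4=4: mid=2
nums[mid]=9>4: swap nums[2],nums[6]; hi=5 → [4, 4, 6, 7, 4, 4, 9, 9, 6]
nums[mid]=6>4: swap nums[2],nums[5]; hi=4 → [4, 4, 4, 7, 4, 6, 9, 9, 6]
nums[mid]=4=4: mid=3
nums[mid]=7>4: swap nums[3],nums[4]; hi=3 → [4, 4, 4, 4, 7, 6, 9, 9, 6]
nums[mid]=4=4: mid=4
end: lo=0, hi=3; nums = [4, 4, 4, 4, 7, 6, 9, 9, 6]

[4, 4, 4, 4, 7, 6, 9, 9, 6]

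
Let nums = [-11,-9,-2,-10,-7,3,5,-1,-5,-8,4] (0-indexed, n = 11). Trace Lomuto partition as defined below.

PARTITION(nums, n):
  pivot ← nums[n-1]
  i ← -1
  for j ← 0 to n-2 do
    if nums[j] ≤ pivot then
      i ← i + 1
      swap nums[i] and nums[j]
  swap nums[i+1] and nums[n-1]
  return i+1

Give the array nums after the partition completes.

[-11,-9,-2,-10,-7,3,-1,-5,-8,4,5]

pivot = nums[10] = 4; i = -1
j=0: nums[0]=-11 ≤ 4 → i=0, swap nums[0],nums[0] (no change) → [-11,-9,-2,-10,-7,3,5,-1,-5,-8,4]
j=1: nums[1]=-9 ≤ 4 → i=1, swap nums[1],nums[1] (no change) → [-11,-9,-2,-10,-7,3,5,-1,-5,-8,4]
j=2: nums[2]=-2 ≤ 4 → i=2, swap nums[2],nums[2] (no change) → [-11,-9,-2,-10,-7,3,5,-1,-5,-8,4]
j=3: nums[3]=-10 ≤ 4 → i=3, swap nums[3],nums[3] (no change) → [-11,-9,-2,-10,-7,3,5,-1,-5,-8,4]
j=4: nums[4]=-7 ≤ 4 → i=4, swap nums[4],nums[4] (no change) → [-11,-9,-2,-10,-7,3,5,-1,-5,-8,4]
j=5: nums[5]=3 ≤ 4 → i=5, swap nums[5],nums[5] (no change) → [-11,-9,-2,-10,-7,3,5,-1,-5,-8,4]
j=6: nums[6]=5 > 4 → no swap
j=7: nums[7]=-1 ≤ 4 → i=6, swap nums[6],nums[7] → [-11,-9,-2,-10,-7,3,-1,5,-5,-8,4]
j=8: nums[8]=-5 ≤ 4 → i=7, swap nums[7],nums[8] → [-11,-9,-2,-10,-7,3,-1,-5,5,-8,4]
j=9: nums[9]=-8 ≤ 4 → i=8, swap nums[8],nums[9] → [-11,-9,-2,-10,-7,3,-1,-5,-8,5,4]
final swap nums[9],nums[10] → [-11,-9,-2,-10,-7,3,-1,-5,-8,4,5]; return 9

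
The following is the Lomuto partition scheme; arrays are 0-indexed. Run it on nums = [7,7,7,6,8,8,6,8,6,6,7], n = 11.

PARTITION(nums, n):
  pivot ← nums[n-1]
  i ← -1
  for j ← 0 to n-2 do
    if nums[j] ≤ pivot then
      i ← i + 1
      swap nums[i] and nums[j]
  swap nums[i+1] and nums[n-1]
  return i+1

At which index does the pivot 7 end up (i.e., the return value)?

7

pivot = nums[10] = 7; i = -1
j=0: nums[0]=7 ≤ 7 → i=0, swap nums[0],nums[0] (no change) → [7,7,7,6,8,8,6,8,6,6,7]
j=1: nums[1]=7 ≤ 7 → i=1, swap nums[1],nums[1] (no change) → [7,7,7,6,8,8,6,8,6,6,7]
j=2: nums[2]=7 ≤ 7 → i=2, swap nums[2],nums[2] (no change) → [7,7,7,6,8,8,6,8,6,6,7]
j=3: nums[3]=6 ≤ 7 → i=3, swap nums[3],nums[3] (no change) → [7,7,7,6,8,8,6,8,6,6,7]
j=4: nums[4]=8 > 7 → no swap
j=5: nums[5]=8 > 7 → no swap
j=6: nums[6]=6 ≤ 7 → i=4, swap nums[4],nums[6] → [7,7,7,6,6,8,8,8,6,6,7]
j=7: nums[7]=8 > 7 → no swap
j=8: nums[8]=6 ≤ 7 → i=5, swap nums[5],nums[8] → [7,7,7,6,6,6,8,8,8,6,7]
j=9: nums[9]=6 ≤ 7 → i=6, swap nums[6],nums[9] → [7,7,7,6,6,6,6,8,8,8,7]
final swap nums[7],nums[10] → [7,7,7,6,6,6,6,7,8,8,8]; return 7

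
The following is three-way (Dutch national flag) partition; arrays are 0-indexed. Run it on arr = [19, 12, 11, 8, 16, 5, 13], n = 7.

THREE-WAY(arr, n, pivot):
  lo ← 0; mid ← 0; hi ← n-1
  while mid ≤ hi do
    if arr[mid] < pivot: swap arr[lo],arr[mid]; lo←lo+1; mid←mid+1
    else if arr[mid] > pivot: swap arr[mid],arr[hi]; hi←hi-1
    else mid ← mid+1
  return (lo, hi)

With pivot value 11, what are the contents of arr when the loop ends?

lo=0 mid=0 hi=6
19>11: swap(0,6), hi=5 ⇒ [13, 12, 11, 8, 16, 5, 19]
13>11: swap(0,5), hi=4 ⇒ [5, 12, 11, 8, 16, 13, 19]
5<11: swap(0,0), lo=1 mid=1 ⇒ [5, 12, 11, 8, 16, 13, 19]
12>11: swap(1,4), hi=3 ⇒ [5, 16, 11, 8, 12, 13, 19]
16>11: swap(1,3), hi=2 ⇒ [5, 8, 11, 16, 12, 13, 19]
8<11: swap(1,1), lo=2 mid=2 ⇒ [5, 8, 11, 16, 12, 13, 19]
11=11: mid=3
done. lo=2 hi=2; arr=[5, 8, 11, 16, 12, 13, 19]

[5, 8, 11, 16, 12, 13, 19]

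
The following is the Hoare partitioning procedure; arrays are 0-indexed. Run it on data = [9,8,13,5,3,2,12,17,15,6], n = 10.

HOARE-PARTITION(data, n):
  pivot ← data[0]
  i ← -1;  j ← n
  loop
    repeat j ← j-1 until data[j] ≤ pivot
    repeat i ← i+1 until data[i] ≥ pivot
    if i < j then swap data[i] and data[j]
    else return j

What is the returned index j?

pivot = data[0] = 9; i = -1, j = 10
j→9 (data[9]=6≤9), i→0 (data[0]=9≥9); i<j, swap → [6,8,13,5,3,2,12,17,15,9]
j→5 (data[5]=2≤9), i→2 (data[2]=13≥9); i<j, swap → [6,8,2,5,3,13,12,17,15,9]
j→4, i→5; i≥j, return j=4. data = [6,8,2,5,3,13,12,17,15,9]

4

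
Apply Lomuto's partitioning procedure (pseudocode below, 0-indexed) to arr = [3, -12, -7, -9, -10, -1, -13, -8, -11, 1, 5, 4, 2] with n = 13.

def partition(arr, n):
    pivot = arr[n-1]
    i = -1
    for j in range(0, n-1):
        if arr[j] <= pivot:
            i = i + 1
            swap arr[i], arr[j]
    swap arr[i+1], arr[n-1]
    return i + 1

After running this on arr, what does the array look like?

[-12, -7, -9, -10, -1, -13, -8, -11, 1, 2, 5, 4, 3]

pivot=2, i=-1
j=0: 3>2, skip
j=1: -12≤2, i=0, swap(0,1) ⇒ [-12, 3, -7, -9, -10, -1, -13, -8, -11, 1, 5, 4, 2]
j=2: -7≤2, i=1, swap(1,2) ⇒ [-12, -7, 3, -9, -10, -1, -13, -8, -11, 1, 5, 4, 2]
j=3: -9≤2, i=2, swap(2,3) ⇒ [-12, -7, -9, 3, -10, -1, -13, -8, -11, 1, 5, 4, 2]
j=4: -10≤2, i=3, swap(3,4) ⇒ [-12, -7, -9, -10, 3, -1, -13, -8, -11, 1, 5, 4, 2]
j=5: -1≤2, i=4, swap(4,5) ⇒ [-12, -7, -9, -10, -1, 3, -13, -8, -11, 1, 5, 4, 2]
j=6: -13≤2, i=5, swap(5,6) ⇒ [-12, -7, -9, -10, -1, -13, 3, -8, -11, 1, 5, 4, 2]
j=7: -8≤2, i=6, swap(6,7) ⇒ [-12, -7, -9, -10, -1, -13, -8, 3, -11, 1, 5, 4, 2]
j=8: -11≤2, i=7, swap(7,8) ⇒ [-12, -7, -9, -10, -1, -13, -8, -11, 3, 1, 5, 4, 2]
j=9: 1≤2, i=8, swap(8,9) ⇒ [-12, -7, -9, -10, -1, -13, -8, -11, 1, 3, 5, 4, 2]
j=10: 5>2, skip
j=11: 4>2, skip
swap(9,12) ⇒ [-12, -7, -9, -10, -1, -13, -8, -11, 1, 2, 5, 4, 3]; return 9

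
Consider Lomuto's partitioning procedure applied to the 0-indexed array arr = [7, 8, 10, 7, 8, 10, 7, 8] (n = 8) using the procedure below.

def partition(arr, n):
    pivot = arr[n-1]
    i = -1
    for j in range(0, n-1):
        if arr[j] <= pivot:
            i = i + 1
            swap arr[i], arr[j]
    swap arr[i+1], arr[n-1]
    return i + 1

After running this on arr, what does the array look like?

pivot = arr[7] = 8; i = -1
j=0: arr[0]=7 ≤ 8 → i=0, swap arr[0],arr[0] (no change) → [7, 8, 10, 7, 8, 10, 7, 8]
j=1: arr[1]=8 ≤ 8 → i=1, swap arr[1],arr[1] (no change) → [7, 8, 10, 7, 8, 10, 7, 8]
j=2: arr[2]=10 > 8 → no swap
j=3: arr[3]=7 ≤ 8 → i=2, swap arr[2],arr[3] → [7, 8, 7, 10, 8, 10, 7, 8]
j=4: arr[4]=8 ≤ 8 → i=3, swap arr[3],arr[4] → [7, 8, 7, 8, 10, 10, 7, 8]
j=5: arr[5]=10 > 8 → no swap
j=6: arr[6]=7 ≤ 8 → i=4, swap arr[4],arr[6] → [7, 8, 7, 8, 7, 10, 10, 8]
final swap arr[5],arr[7] → [7, 8, 7, 8, 7, 8, 10, 10]; return 5

[7, 8, 7, 8, 7, 8, 10, 10]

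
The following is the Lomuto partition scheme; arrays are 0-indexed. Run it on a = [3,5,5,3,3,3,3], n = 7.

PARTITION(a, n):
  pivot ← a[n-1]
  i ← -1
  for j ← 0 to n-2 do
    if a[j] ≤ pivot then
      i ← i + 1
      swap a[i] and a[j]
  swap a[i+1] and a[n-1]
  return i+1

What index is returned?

4

pivot=3, i=-1
j=0: 3≤3, i=0, swap(0,0) ⇒ [3,5,5,3,3,3,3]
j=1: 5>3, skip
j=2: 5>3, skip
j=3: 3≤3, i=1, swap(1,3) ⇒ [3,3,5,5,3,3,3]
j=4: 3≤3, i=2, swap(2,4) ⇒ [3,3,3,5,5,3,3]
j=5: 3≤3, i=3, swap(3,5) ⇒ [3,3,3,3,5,5,3]
swap(4,6) ⇒ [3,3,3,3,3,5,5]; return 4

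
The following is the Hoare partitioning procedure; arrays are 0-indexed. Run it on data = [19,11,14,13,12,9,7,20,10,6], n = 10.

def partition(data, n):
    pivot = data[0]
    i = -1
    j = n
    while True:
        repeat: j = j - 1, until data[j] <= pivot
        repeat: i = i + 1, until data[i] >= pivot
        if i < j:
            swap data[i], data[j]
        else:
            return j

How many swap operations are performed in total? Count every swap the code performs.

pivot = data[0] = 19; i = -1, j = 10
j→9 (data[9]=6≤19), i→0 (data[0]=19≥19); i<j, swap → [6,11,14,13,12,9,7,20,10,19]
j→8 (data[8]=10≤19), i→7 (data[7]=20≥19); i<j, swap → [6,11,14,13,12,9,7,10,20,19]
j→7, i→8; i≥j, return j=7. data = [6,11,14,13,12,9,7,10,20,19]

2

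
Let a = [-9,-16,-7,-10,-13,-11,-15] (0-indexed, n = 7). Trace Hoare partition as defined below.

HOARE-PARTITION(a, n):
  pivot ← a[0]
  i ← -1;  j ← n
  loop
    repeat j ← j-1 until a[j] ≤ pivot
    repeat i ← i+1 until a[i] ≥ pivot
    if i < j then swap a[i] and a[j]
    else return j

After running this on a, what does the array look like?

pivot=-9
j stops at 6 (-15), i stops at 0 (-9); swap ⇒ [-15,-16,-7,-10,-13,-11,-9]
j stops at 5 (-11), i stops at 2 (-7); swap ⇒ [-15,-16,-11,-10,-13,-7,-9]
j stops at 4, i stops at 5; i≥j ⇒ return 4. a=[-15,-16,-11,-10,-13,-7,-9]

[-15,-16,-11,-10,-13,-7,-9]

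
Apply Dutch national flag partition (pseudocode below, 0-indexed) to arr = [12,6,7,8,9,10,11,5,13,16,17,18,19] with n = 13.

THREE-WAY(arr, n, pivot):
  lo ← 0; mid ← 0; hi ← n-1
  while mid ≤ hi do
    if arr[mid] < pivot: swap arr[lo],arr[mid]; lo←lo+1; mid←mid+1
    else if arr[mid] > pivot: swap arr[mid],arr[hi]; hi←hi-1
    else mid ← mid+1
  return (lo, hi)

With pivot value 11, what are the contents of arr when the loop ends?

pivot = 11; lo=0, mid=0, hi=12
arr[mid]=12>11: swap arr[0],arr[12]; hi=11 → [19,6,7,8,9,10,11,5,13,16,17,18,12]
arr[mid]=19>11: swap arr[0],arr[11]; hi=10 → [18,6,7,8,9,10,11,5,13,16,17,19,12]
arr[mid]=18>11: swap arr[0],arr[10]; hi=9 → [17,6,7,8,9,10,11,5,13,16,18,19,12]
arr[mid]=17>11: swap arr[0],arr[9]; hi=8 → [16,6,7,8,9,10,11,5,13,17,18,19,12]
arr[mid]=16>11: swap arr[0],arr[8]; hi=7 → [13,6,7,8,9,10,11,5,16,17,18,19,12]
arr[mid]=13>11: swap arr[0],arr[7]; hi=6 → [5,6,7,8,9,10,11,13,16,17,18,19,12]
arr[mid]=5<11: swap arr[0],arr[0]; lo=1,mid=1 → [5,6,7,8,9,10,11,13,16,17,18,19,12]
arr[mid]=6<11: swap arr[1],arr[1]; lo=2,mid=2 → [5,6,7,8,9,10,11,13,16,17,18,19,12]
arr[mid]=7<11: swap arr[2],arr[2]; lo=3,mid=3 → [5,6,7,8,9,10,11,13,16,17,18,19,12]
arr[mid]=8<11: swap arr[3],arr[3]; lo=4,mid=4 → [5,6,7,8,9,10,11,13,16,17,18,19,12]
arr[mid]=9<11: swap arr[4],arr[4]; lo=5,mid=5 → [5,6,7,8,9,10,11,13,16,17,18,19,12]
arr[mid]=10<11: swap arr[5],arr[5]; lo=6,mid=6 → [5,6,7,8,9,10,11,13,16,17,18,19,12]
arr[mid]=11=11: mid=7
end: lo=6, hi=6; arr = [5,6,7,8,9,10,11,13,16,17,18,19,12]

[5,6,7,8,9,10,11,13,16,17,18,19,12]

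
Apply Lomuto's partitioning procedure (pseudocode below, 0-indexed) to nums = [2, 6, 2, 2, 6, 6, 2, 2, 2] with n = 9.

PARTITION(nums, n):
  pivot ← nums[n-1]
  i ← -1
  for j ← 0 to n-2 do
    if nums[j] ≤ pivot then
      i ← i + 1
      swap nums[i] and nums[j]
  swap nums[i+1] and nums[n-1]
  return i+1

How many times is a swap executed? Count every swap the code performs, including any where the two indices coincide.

pivot = nums[8] = 2; i = -1
j=0: nums[0]=2 ≤ 2 → i=0, swap nums[0],nums[0] (no change) → [2, 6, 2, 2, 6, 6, 2, 2, 2]
j=1: nums[1]=6 > 2 → no swap
j=2: nums[2]=2 ≤ 2 → i=1, swap nums[1],nums[2] → [2, 2, 6, 2, 6, 6, 2, 2, 2]
j=3: nums[3]=2 ≤ 2 → i=2, swap nums[2],nums[3] → [2, 2, 2, 6, 6, 6, 2, 2, 2]
j=4: nums[4]=6 > 2 → no swap
j=5: nums[5]=6 > 2 → no swap
j=6: nums[6]=2 ≤ 2 → i=3, swap nums[3],nums[6] → [2, 2, 2, 2, 6, 6, 6, 2, 2]
j=7: nums[7]=2 ≤ 2 → i=4, swap nums[4],nums[7] → [2, 2, 2, 2, 2, 6, 6, 6, 2]
final swap nums[5],nums[8] → [2, 2, 2, 2, 2, 2, 6, 6, 6]; return 5

6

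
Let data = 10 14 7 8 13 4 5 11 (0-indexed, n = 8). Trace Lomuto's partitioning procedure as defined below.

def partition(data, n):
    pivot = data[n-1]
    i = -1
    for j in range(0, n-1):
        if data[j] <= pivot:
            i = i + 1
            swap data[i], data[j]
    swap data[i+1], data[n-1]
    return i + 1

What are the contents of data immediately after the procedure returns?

pivot = data[7] = 11; i = -1
j=0: data[0]=10 ≤ 11 → i=0, swap data[0],data[0] (no change) → 10 14 7 8 13 4 5 11
j=1: data[1]=14 > 11 → no swap
j=2: data[2]=7 ≤ 11 → i=1, swap data[1],data[2] → 10 7 14 8 13 4 5 11
j=3: data[3]=8 ≤ 11 → i=2, swap data[2],data[3] → 10 7 8 14 13 4 5 11
j=4: data[4]=13 > 11 → no swap
j=5: data[5]=4 ≤ 11 → i=3, swap data[3],data[5] → 10 7 8 4 13 14 5 11
j=6: data[6]=5 ≤ 11 → i=4, swap data[4],data[6] → 10 7 8 4 5 14 13 11
final swap data[5],data[7] → 10 7 8 4 5 11 13 14; return 5

10 7 8 4 5 11 13 14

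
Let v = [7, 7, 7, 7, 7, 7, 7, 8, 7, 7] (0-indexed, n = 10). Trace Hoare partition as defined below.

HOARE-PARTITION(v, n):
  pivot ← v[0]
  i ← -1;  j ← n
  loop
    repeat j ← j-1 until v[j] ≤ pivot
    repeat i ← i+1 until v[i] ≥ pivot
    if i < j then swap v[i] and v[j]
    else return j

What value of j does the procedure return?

pivot = v[0] = 7; i = -1, j = 10
j→9 (v[9]=7≤7), i→0 (v[0]=7≥7); i<j, swap → [7, 7, 7, 7, 7, 7, 7, 8, 7, 7]
j→8 (v[8]=7≤7), i→1 (v[1]=7≥7); i<j, swap → [7, 7, 7, 7, 7, 7, 7, 8, 7, 7]
j→6 (v[6]=7≤7), i→2 (v[2]=7≥7); i<j, swap → [7, 7, 7, 7, 7, 7, 7, 8, 7, 7]
j→5 (v[5]=7≤7), i→3 (v[3]=7≥7); i<j, swap → [7, 7, 7, 7, 7, 7, 7, 8, 7, 7]
j→4, i→4; i≥j, return j=4. v = [7, 7, 7, 7, 7, 7, 7, 8, 7, 7]

4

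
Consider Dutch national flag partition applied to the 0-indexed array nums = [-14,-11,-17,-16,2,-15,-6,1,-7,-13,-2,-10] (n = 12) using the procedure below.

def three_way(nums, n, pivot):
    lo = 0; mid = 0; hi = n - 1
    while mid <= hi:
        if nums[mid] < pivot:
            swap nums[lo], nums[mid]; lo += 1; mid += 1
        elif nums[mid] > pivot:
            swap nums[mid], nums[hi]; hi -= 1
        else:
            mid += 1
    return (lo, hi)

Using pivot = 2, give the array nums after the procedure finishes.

pivot = 2; lo=0, mid=0, hi=11
nums[mid]=-14<2: swap nums[0],nums[0]; lo=1,mid=1 → [-14,-11,-17,-16,2,-15,-6,1,-7,-13,-2,-10]
nums[mid]=-11<2: swap nums[1],nums[1]; lo=2,mid=2 → [-14,-11,-17,-16,2,-15,-6,1,-7,-13,-2,-10]
nums[mid]=-17<2: swap nums[2],nums[2]; lo=3,mid=3 → [-14,-11,-17,-16,2,-15,-6,1,-7,-13,-2,-10]
nums[mid]=-16<2: swap nums[3],nums[3]; lo=4,mid=4 → [-14,-11,-17,-16,2,-15,-6,1,-7,-13,-2,-10]
nums[mid]=2=2: mid=5
nums[mid]=-15<2: swap nums[4],nums[5]; lo=5,mid=6 → [-14,-11,-17,-16,-15,2,-6,1,-7,-13,-2,-10]
nums[mid]=-6<2: swap nums[5],nums[6]; lo=6,mid=7 → [-14,-11,-17,-16,-15,-6,2,1,-7,-13,-2,-10]
nums[mid]=1<2: swap nums[6],nums[7]; lo=7,mid=8 → [-14,-11,-17,-16,-15,-6,1,2,-7,-13,-2,-10]
nums[mid]=-7<2: swap nums[7],nums[8]; lo=8,mid=9 → [-14,-11,-17,-16,-15,-6,1,-7,2,-13,-2,-10]
nums[mid]=-13<2: swap nums[8],nums[9]; lo=9,mid=10 → [-14,-11,-17,-16,-15,-6,1,-7,-13,2,-2,-10]
nums[mid]=-2<2: swap nums[9],nums[10]; lo=10,mid=11 → [-14,-11,-17,-16,-15,-6,1,-7,-13,-2,2,-10]
nums[mid]=-10<2: swap nums[10],nums[11]; lo=11,mid=12 → [-14,-11,-17,-16,-15,-6,1,-7,-13,-2,-10,2]
end: lo=11, hi=11; nums = [-14,-11,-17,-16,-15,-6,1,-7,-13,-2,-10,2]

[-14,-11,-17,-16,-15,-6,1,-7,-13,-2,-10,2]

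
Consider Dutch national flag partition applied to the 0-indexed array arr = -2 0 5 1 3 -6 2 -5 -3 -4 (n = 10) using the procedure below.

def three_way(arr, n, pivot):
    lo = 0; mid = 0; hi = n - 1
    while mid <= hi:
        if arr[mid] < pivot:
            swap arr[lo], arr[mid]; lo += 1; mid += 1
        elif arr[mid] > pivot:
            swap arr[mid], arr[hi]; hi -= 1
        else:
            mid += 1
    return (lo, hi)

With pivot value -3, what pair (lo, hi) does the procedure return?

(3, 3)

lo=0 mid=0 hi=9
-2>-3: swap(0,9), hi=8 ⇒ -4 0 5 1 3 -6 2 -5 -3 -2
-4<-3: swap(0,0), lo=1 mid=1 ⇒ -4 0 5 1 3 -6 2 -5 -3 -2
0>-3: swap(1,8), hi=7 ⇒ -4 -3 5 1 3 -6 2 -5 0 -2
-3=-3: mid=2
5>-3: swap(2,7), hi=6 ⇒ -4 -3 -5 1 3 -6 2 5 0 -2
-5<-3: swap(1,2), lo=2 mid=3 ⇒ -4 -5 -3 1 3 -6 2 5 0 -2
1>-3: swap(3,6), hi=5 ⇒ -4 -5 -3 2 3 -6 1 5 0 -2
2>-3: swap(3,5), hi=4 ⇒ -4 -5 -3 -6 3 2 1 5 0 -2
-6<-3: swap(2,3), lo=3 mid=4 ⇒ -4 -5 -6 -3 3 2 1 5 0 -2
3>-3: swap(4,4), hi=3 ⇒ -4 -5 -6 -3 3 2 1 5 0 -2
done. lo=3 hi=3; arr=-4 -5 -6 -3 3 2 1 5 0 -2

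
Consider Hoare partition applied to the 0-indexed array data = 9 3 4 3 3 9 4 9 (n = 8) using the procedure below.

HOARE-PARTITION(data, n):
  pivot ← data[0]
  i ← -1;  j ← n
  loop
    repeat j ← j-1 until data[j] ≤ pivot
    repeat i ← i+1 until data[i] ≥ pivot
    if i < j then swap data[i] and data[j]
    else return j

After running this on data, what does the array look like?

pivot = data[0] = 9; i = -1, j = 8
j→7 (data[7]=9≤9), i→0 (data[0]=9≥9); i<j, swap → 9 3 4 3 3 9 4 9
j→6 (data[6]=4≤9), i→5 (data[5]=9≥9); i<j, swap → 9 3 4 3 3 4 9 9
j→5, i→6; i≥j, return j=5. data = 9 3 4 3 3 4 9 9

9 3 4 3 3 4 9 9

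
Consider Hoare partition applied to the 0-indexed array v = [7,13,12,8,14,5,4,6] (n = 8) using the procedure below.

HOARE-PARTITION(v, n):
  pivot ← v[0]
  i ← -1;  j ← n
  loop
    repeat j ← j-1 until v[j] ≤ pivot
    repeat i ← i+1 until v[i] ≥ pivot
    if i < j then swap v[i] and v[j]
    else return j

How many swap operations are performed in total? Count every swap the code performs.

pivot = v[0] = 7; i = -1, j = 8
j→7 (v[7]=6≤7), i→0 (v[0]=7≥7); i<j, swap → [6,13,12,8,14,5,4,7]
j→6 (v[6]=4≤7), i→1 (v[1]=13≥7); i<j, swap → [6,4,12,8,14,5,13,7]
j→5 (v[5]=5≤7), i→2 (v[2]=12≥7); i<j, swap → [6,4,5,8,14,12,13,7]
j→2, i→3; i≥j, return j=2. v = [6,4,5,8,14,12,13,7]

3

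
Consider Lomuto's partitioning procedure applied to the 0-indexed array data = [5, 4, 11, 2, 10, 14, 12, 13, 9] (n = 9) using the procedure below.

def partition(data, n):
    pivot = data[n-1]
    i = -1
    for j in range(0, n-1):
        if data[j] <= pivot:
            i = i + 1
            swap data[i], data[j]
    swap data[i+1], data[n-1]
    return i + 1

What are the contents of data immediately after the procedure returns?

[5, 4, 2, 9, 10, 14, 12, 13, 11]

pivot = data[8] = 9; i = -1
j=0: data[0]=5 ≤ 9 → i=0, swap data[0],data[0] (no change) → [5, 4, 11, 2, 10, 14, 12, 13, 9]
j=1: data[1]=4 ≤ 9 → i=1, swap data[1],data[1] (no change) → [5, 4, 11, 2, 10, 14, 12, 13, 9]
j=2: data[2]=11 > 9 → no swap
j=3: data[3]=2 ≤ 9 → i=2, swap data[2],data[3] → [5, 4, 2, 11, 10, 14, 12, 13, 9]
j=4: data[4]=10 > 9 → no swap
j=5: data[5]=14 > 9 → no swap
j=6: data[6]=12 > 9 → no swap
j=7: data[7]=13 > 9 → no swap
final swap data[3],data[8] → [5, 4, 2, 9, 10, 14, 12, 13, 11]; return 3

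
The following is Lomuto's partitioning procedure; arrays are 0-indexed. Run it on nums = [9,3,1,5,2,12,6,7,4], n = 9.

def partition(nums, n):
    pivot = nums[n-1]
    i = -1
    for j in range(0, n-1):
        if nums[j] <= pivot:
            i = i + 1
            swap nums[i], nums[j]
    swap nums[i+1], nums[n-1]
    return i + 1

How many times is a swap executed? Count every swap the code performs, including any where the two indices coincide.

pivot=4, i=-1
j=0: 9>4, skip
j=1: 3≤4, i=0, swap(0,1) ⇒ [3,9,1,5,2,12,6,7,4]
j=2: 1≤4, i=1, swap(1,2) ⇒ [3,1,9,5,2,12,6,7,4]
j=3: 5>4, skip
j=4: 2≤4, i=2, swap(2,4) ⇒ [3,1,2,5,9,12,6,7,4]
j=5: 12>4, skip
j=6: 6>4, skip
j=7: 7>4, skip
swap(3,8) ⇒ [3,1,2,4,9,12,6,7,5]; return 3

4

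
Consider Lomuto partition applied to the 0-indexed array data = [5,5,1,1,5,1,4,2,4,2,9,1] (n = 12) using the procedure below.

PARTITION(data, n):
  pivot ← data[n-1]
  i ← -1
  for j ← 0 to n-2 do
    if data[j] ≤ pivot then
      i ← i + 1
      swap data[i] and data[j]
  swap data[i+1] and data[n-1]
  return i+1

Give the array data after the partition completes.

pivot=1, i=-1
j=0: 5>1, skip
j=1: 5>1, skip
j=2: 1≤1, i=0, swap(0,2) ⇒ [1,5,5,1,5,1,4,2,4,2,9,1]
j=3: 1≤1, i=1, swap(1,3) ⇒ [1,1,5,5,5,1,4,2,4,2,9,1]
j=4: 5>1, skip
j=5: 1≤1, i=2, swap(2,5) ⇒ [1,1,1,5,5,5,4,2,4,2,9,1]
j=6: 4>1, skip
j=7: 2>1, skip
j=8: 4>1, skip
j=9: 2>1, skip
j=10: 9>1, skip
swap(3,11) ⇒ [1,1,1,1,5,5,4,2,4,2,9,5]; return 3

[1,1,1,1,5,5,4,2,4,2,9,5]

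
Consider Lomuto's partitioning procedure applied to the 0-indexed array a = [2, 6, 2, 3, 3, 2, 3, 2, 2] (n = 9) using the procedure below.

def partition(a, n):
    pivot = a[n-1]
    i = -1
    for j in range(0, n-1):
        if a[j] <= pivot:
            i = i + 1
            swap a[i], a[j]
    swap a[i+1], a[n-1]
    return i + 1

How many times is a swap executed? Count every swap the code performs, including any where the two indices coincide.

5

pivot = a[8] = 2; i = -1
j=0: a[0]=2 ≤ 2 → i=0, swap a[0],a[0] (no change) → [2, 6, 2, 3, 3, 2, 3, 2, 2]
j=1: a[1]=6 > 2 → no swap
j=2: a[2]=2 ≤ 2 → i=1, swap a[1],a[2] → [2, 2, 6, 3, 3, 2, 3, 2, 2]
j=3: a[3]=3 > 2 → no swap
j=4: a[4]=3 > 2 → no swap
j=5: a[5]=2 ≤ 2 → i=2, swap a[2],a[5] → [2, 2, 2, 3, 3, 6, 3, 2, 2]
j=6: a[6]=3 > 2 → no swap
j=7: a[7]=2 ≤ 2 → i=3, swap a[3],a[7] → [2, 2, 2, 2, 3, 6, 3, 3, 2]
final swap a[4],a[8] → [2, 2, 2, 2, 2, 6, 3, 3, 3]; return 4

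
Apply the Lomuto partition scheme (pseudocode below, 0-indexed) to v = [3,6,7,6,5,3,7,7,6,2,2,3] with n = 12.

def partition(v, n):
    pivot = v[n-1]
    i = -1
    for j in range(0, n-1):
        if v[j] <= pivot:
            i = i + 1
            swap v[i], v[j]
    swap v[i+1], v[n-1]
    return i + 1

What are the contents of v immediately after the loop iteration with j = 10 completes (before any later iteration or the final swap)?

[3,3,2,2,5,6,7,7,6,7,6,3]

pivot = v[11] = 3; i = -1
j=0: v[0]=3 ≤ 3 → i=0, swap v[0],v[0] (no change) → [3,6,7,6,5,3,7,7,6,2,2,3]
j=1: v[1]=6 > 3 → no swap
j=2: v[2]=7 > 3 → no swap
j=3: v[3]=6 > 3 → no swap
j=4: v[4]=5 > 3 → no swap
j=5: v[5]=3 ≤ 3 → i=1, swap v[1],v[5] → [3,3,7,6,5,6,7,7,6,2,2,3]
j=6: v[6]=7 > 3 → no swap
j=7: v[7]=7 > 3 → no swap
j=8: v[8]=6 > 3 → no swap
j=9: v[9]=2 ≤ 3 → i=2, swap v[2],v[9] → [3,3,2,6,5,6,7,7,6,7,2,3]
j=10: v[10]=2 ≤ 3 → i=3, swap v[3],v[10] → [3,3,2,2,5,6,7,7,6,7,6,3]
(after j=10) v = [3,3,2,2,5,6,7,7,6,7,6,3]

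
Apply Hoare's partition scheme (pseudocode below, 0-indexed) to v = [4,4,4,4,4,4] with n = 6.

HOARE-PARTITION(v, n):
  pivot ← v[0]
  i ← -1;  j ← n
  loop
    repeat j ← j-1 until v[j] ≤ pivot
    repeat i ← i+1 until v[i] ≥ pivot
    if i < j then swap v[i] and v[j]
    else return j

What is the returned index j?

pivot = v[0] = 4; i = -1, j = 6
j→5 (v[5]=4≤4), i→0 (v[0]=4≥4); i<j, swap → [4,4,4,4,4,4]
j→4 (v[4]=4≤4), i→1 (v[1]=4≥4); i<j, swap → [4,4,4,4,4,4]
j→3 (v[3]=4≤4), i→2 (v[2]=4≥4); i<j, swap → [4,4,4,4,4,4]
j→2, i→3; i≥j, return j=2. v = [4,4,4,4,4,4]

2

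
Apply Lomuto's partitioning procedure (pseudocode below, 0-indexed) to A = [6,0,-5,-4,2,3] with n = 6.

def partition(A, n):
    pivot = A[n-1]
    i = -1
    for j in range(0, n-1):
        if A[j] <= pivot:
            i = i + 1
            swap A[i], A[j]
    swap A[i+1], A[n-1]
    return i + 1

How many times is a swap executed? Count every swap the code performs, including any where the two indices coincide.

5

pivot=3, i=-1
j=0: 6>3, skip
j=1: 0≤3, i=0, swap(0,1) ⇒ [0,6,-5,-4,2,3]
j=2: -5≤3, i=1, swap(1,2) ⇒ [0,-5,6,-4,2,3]
j=3: -4≤3, i=2, swap(2,3) ⇒ [0,-5,-4,6,2,3]
j=4: 2≤3, i=3, swap(3,4) ⇒ [0,-5,-4,2,6,3]
swap(4,5) ⇒ [0,-5,-4,2,3,6]; return 4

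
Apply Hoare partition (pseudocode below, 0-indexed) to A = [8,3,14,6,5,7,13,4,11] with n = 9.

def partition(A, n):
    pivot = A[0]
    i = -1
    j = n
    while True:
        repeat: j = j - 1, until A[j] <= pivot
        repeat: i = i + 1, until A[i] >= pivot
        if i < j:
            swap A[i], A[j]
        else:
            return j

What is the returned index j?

4

pivot=8
j stops at 7 (4), i stops at 0 (8); swap ⇒ [4,3,14,6,5,7,13,8,11]
j stops at 5 (7), i stops at 2 (14); swap ⇒ [4,3,7,6,5,14,13,8,11]
j stops at 4, i stops at 5; i≥j ⇒ return 4. A=[4,3,7,6,5,14,13,8,11]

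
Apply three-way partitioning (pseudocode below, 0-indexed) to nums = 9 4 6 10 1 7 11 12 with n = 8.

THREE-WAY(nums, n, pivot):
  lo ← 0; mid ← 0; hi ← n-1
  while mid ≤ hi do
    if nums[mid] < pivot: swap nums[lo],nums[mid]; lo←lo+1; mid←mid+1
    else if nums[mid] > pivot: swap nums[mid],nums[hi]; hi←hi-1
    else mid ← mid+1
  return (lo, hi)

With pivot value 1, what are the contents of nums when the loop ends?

pivot = 1; lo=0, mid=0, hi=7
nums[mid]=9>1: swap nums[0],nums[7]; hi=6 → 12 4 6 10 1 7 11 9
nums[mid]=12>1: swap nums[0],nums[6]; hi=5 → 11 4 6 10 1 7 12 9
nums[mid]=11>1: swap nums[0],nums[5]; hi=4 → 7 4 6 10 1 11 12 9
nums[mid]=7>1: swap nums[0],nums[4]; hi=3 → 1 4 6 10 7 11 12 9
nums[mid]=1=1: mid=1
nums[mid]=4>1: swap nums[1],nums[3]; hi=2 → 1 10 6 4 7 11 12 9
nums[mid]=10>1: swap nums[1],nums[2]; hi=1 → 1 6 10 4 7 11 12 9
nums[mid]=6>1: swap nums[1],nums[1]; hi=0 → 1 6 10 4 7 11 12 9
end: lo=0, hi=0; nums = 1 6 10 4 7 11 12 9

1 6 10 4 7 11 12 9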